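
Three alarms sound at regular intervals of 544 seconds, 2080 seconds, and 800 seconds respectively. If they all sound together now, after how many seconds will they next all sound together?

176800 seconds

We need the least common multiple of the intervals.
544 = 2^5 × 17
2080 = 2^5 × 5 × 13
800 = 2^5 × 5^2
LCM(544, 2080, 800) = 2^5 × 5^2 × 13 × 17 = 176800.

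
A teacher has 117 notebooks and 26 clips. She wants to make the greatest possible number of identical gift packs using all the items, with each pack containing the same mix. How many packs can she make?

The pack count must divide each quantity, so the greatest is gcd(117, 26).
117 = 3^2 × 13
26 = 2 × 13
gcd(117, 26) = 13.

13 packs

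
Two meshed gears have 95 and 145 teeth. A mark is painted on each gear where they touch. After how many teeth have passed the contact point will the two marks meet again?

The first simultaneous occurrence is after LCM of the individual periods.
95 = 5 × 19
145 = 5 × 29
LCM(95, 145) = 5 × 19 × 29 = 2755.

2755 teeth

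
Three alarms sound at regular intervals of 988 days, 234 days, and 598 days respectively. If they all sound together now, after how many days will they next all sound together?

204516 days

We need the least common multiple of the intervals.
988 = 2^2 × 13 × 19
234 = 2 × 3^2 × 13
598 = 2 × 13 × 23
LCM(988, 234, 598) = 2^2 × 3^2 × 13 × 19 × 23 = 204516.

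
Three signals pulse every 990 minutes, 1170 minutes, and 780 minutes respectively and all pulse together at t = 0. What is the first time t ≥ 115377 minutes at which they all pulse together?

128700 minutes

Joint pulses occur at multiples of LCM(990, 1170, 780).
990 = 2 × 3^2 × 5 × 11
1170 = 2 × 3^2 × 5 × 13
780 = 2^2 × 3 × 5 × 13
LCM(990, 1170, 780) = 2^2 × 3^2 × 5 × 11 × 13 = 25740.
Smallest multiple of 25740 that is ≥ 115377: ⌈115377/25740⌉ × 25740 = 5 × 25740 = 128700.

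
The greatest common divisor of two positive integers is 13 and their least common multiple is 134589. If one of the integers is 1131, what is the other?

For two integers, gcd × lcm = product, so the other is (13 × 134589) / 1131 = 1749657 / 1131 = 1547.

1547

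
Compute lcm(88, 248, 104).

35464

88 = 2^3 × 11
248 = 2^3 × 31
104 = 2^3 × 13
LCM(88, 248, 104) = 2^3 × 11 × 13 × 31 = 35464.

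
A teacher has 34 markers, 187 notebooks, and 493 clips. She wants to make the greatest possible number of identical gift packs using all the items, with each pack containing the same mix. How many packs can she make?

17 packs

The pack count must divide each quantity, so the greatest is gcd(34, 187, 493).
34 = 2 × 17
187 = 11 × 17
493 = 17 × 29
gcd(34, 187, 493) = 17.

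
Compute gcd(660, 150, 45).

660 = 2^2 × 3 × 5 × 11
150 = 2 × 3 × 5^2
45 = 3^2 × 5
gcd(660, 150, 45) = 3 × 5 = 15.

15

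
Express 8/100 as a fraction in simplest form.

8 = 2^3
100 = 2^2 × 5^2
gcd(8, 100) = 2^2 = 4.
Divide numerator and denominator by 4: 8/100 = 2/25.

2/25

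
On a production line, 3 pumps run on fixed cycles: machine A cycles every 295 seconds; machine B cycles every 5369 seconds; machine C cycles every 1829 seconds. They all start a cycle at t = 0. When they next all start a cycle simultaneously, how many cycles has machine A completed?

They are all back at their starting positions together after one LCM of the periods.
295 = 5 × 59
5369 = 7 × 13 × 59
1829 = 31 × 59
LCM(295, 5369, 1829) = 5 × 7 × 13 × 31 × 59 = 832195.
Cycles for period 295: 832195 / 295 = 2821.

2821 cycles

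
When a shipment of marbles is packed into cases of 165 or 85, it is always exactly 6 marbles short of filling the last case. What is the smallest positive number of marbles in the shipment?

2799

Being 6 short of a full case of size k means N ≡ −6 (mod k), i.e. N + 6 is a multiple of each size.
165 = 3 × 5 × 11
85 = 5 × 17
LCM(165, 85) = 3 × 5 × 11 × 17 = 2805.
Smallest positive N is 2805 − 6 = 2799.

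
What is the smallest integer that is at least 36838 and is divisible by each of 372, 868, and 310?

The integer must be a common multiple of 372, 868, and 310, so a multiple of their LCM.
372 = 2^2 × 3 × 31
868 = 2^2 × 7 × 31
310 = 2 × 5 × 31
LCM(372, 868, 310) = 2^2 × 3 × 5 × 7 × 31 = 13020.
Smallest multiple of 13020 that is ≥ 36838: ⌈36838/13020⌉ × 13020 = 3 × 13020 = 39060.

39060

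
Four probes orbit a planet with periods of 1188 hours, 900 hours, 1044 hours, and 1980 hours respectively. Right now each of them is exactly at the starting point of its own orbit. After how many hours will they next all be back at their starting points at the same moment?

They coincide at every common multiple of the periods; the first is the LCM.
1188 = 2^2 × 3^3 × 11
900 = 2^2 × 3^2 × 5^2
1044 = 2^2 × 3^2 × 29
1980 = 2^2 × 3^2 × 5 × 11
LCM(1188, 900, 1044, 1980) = 2^2 × 3^3 × 5^2 × 11 × 29 = 861300.

861300 hours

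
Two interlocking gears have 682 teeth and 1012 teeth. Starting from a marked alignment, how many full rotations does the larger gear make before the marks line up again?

All finish a whole number of cycles simultaneously at t = LCM of the periods.
682 = 2 × 11 × 31
1012 = 2^2 × 11 × 23
LCM(682, 1012) = 2^2 × 11 × 23 × 31 = 31372.
Rotations for period 1012: 31372 / 1012 = 31.

31 rotations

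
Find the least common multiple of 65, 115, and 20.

5980

65 = 5 × 13
115 = 5 × 23
20 = 2^2 × 5
LCM(65, 115, 20) = 2^2 × 5 × 13 × 23 = 5980.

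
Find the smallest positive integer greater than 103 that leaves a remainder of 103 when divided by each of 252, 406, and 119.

124339

N − 103 must be a common multiple of 252, 406, and 119.
252 = 2^2 × 3^2 × 7
406 = 2 × 7 × 29
119 = 7 × 17
LCM(252, 406, 119) = 2^2 × 3^2 × 7 × 17 × 29 = 124236.
Smallest N > 103 is LCM + 103 = 124236 + 103 = 124339.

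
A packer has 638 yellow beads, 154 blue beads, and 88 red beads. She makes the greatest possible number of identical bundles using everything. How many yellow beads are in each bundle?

Number of bundles = gcd(638, 154, 88).
638 = 2 × 11 × 29
154 = 2 × 7 × 11
88 = 2^3 × 11
gcd(638, 154, 88) = 2 × 11 = 22.
yellow beads per bundle = 638 / 22 = 29.

29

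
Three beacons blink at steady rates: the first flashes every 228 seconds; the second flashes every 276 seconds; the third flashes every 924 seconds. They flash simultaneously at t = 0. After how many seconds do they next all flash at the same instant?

403788 seconds

They coincide at every common multiple of the periods; the first is the LCM.
228 = 2^2 × 3 × 19
276 = 2^2 × 3 × 23
924 = 2^2 × 3 × 7 × 11
LCM(228, 276, 924) = 2^2 × 3 × 7 × 11 × 19 × 23 = 403788.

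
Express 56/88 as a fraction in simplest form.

7/11

56 = 2^3 × 7
88 = 2^3 × 11
gcd(56, 88) = 2^3 = 8.
Divide numerator and denominator by 8: 56/88 = 7/11.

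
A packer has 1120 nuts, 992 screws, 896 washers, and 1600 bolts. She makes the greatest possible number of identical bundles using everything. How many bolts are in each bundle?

50

Number of bundles = gcd(1120, 992, 896, 1600).
1120 = 2^5 × 5 × 7
992 = 2^5 × 31
896 = 2^7 × 7
1600 = 2^6 × 5^2
gcd(1120, 992, 896, 1600) = 2^5 = 32.
bolts per bundle = 1600 / 32 = 50.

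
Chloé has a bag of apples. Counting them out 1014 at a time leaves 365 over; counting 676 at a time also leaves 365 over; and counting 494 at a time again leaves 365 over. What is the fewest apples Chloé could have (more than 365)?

N − 365 must be a common multiple of 1014, 676, and 494.
1014 = 2 × 3 × 13^2
676 = 2^2 × 13^2
494 = 2 × 13 × 19
LCM(1014, 676, 494) = 2^2 × 3 × 13^2 × 19 = 38532.
Smallest N > 365 is LCM + 365 = 38532 + 365 = 38897.

38897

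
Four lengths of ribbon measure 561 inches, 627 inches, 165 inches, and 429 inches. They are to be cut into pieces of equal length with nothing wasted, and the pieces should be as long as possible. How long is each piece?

33 inches

The greatest length dividing all of 561, 627, 165, and 429 is their gcd.
561 = 3 × 11 × 17
627 = 3 × 11 × 19
165 = 3 × 5 × 11
429 = 3 × 11 × 13
gcd(561, 627, 165, 429) = 3 × 11 = 33.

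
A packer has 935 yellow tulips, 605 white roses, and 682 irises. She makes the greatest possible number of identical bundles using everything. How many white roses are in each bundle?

Number of bundles = gcd(935, 605, 682).
935 = 5 × 11 × 17
605 = 5 × 11^2
682 = 2 × 11 × 31
gcd(935, 605, 682) = 11.
white roses per bundle = 605 / 11 = 55.

55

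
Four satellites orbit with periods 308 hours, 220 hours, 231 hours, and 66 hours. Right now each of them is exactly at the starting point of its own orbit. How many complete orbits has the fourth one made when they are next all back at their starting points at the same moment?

The first common completion time is the LCM of the periods.
308 = 2^2 × 7 × 11
220 = 2^2 × 5 × 11
231 = 3 × 7 × 11
66 = 2 × 3 × 11
LCM(308, 220, 231, 66) = 2^2 × 3 × 5 × 7 × 11 = 4620.
Orbits for period 66: 4620 / 66 = 70.

70 orbits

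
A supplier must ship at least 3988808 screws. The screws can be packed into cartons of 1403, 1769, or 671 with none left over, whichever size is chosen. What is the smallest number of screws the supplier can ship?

The number of screws must be a common multiple of 1403, 1769, and 671, so a multiple of their LCM.
1403 = 23 × 61
1769 = 29 × 61
671 = 11 × 61
LCM(1403, 1769, 671) = 11 × 23 × 29 × 61 = 447557.
Smallest multiple of 447557 that is ≥ 3988808: ⌈3988808/447557⌉ × 447557 = 9 × 447557 = 4028013.

4028013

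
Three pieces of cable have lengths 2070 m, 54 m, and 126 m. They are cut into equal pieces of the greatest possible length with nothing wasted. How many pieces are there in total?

Piece length = gcd(2070, 54, 126).
2070 = 2 × 3^2 × 5 × 23
54 = 2 × 3^3
126 = 2 × 3^2 × 7
gcd(2070, 54, 126) = 2 × 3^2 = 18.
Total pieces = 2070/18 + 54/18 + 126/18 = 115 + 3 + 7 = 125.

125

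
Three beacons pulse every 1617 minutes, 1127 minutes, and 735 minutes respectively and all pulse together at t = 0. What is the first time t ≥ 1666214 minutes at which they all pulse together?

1673595 minutes

Joint pulses occur at multiples of LCM(1617, 1127, 735).
1617 = 3 × 7^2 × 11
1127 = 7^2 × 23
735 = 3 × 5 × 7^2
LCM(1617, 1127, 735) = 3 × 5 × 7^2 × 11 × 23 = 185955.
Smallest multiple of 185955 that is ≥ 1666214: ⌈1666214/185955⌉ × 185955 = 9 × 185955 = 1673595.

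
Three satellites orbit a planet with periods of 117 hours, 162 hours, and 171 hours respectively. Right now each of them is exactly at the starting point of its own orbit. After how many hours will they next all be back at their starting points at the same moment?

The first simultaneous occurrence is after LCM of the individual periods.
117 = 3^2 × 13
162 = 2 × 3^4
171 = 3^2 × 19
LCM(117, 162, 171) = 2 × 3^4 × 13 × 19 = 40014.

40014 hours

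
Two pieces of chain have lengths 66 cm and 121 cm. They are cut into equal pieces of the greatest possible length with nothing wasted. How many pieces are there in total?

17

Piece length = gcd(66, 121).
66 = 2 × 3 × 11
121 = 11^2
gcd(66, 121) = 11.
Total pieces = 66/11 + 121/11 = 6 + 11 = 17.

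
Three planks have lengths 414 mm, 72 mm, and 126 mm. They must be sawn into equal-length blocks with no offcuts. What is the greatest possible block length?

This is the greatest common divisor of 414, 72, and 126.
414 = 2 × 3^2 × 23
72 = 2^3 × 3^2
126 = 2 × 3^2 × 7
gcd(414, 72, 126) = 2 × 3^2 = 18.

18 mm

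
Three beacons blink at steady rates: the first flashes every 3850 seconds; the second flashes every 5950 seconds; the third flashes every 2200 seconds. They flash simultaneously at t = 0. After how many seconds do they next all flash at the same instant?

They coincide at every common multiple of the periods; the first is the LCM.
3850 = 2 × 5^2 × 7 × 11
5950 = 2 × 5^2 × 7 × 17
2200 = 2^3 × 5^2 × 11
LCM(3850, 5950, 2200) = 2^3 × 5^2 × 7 × 11 × 17 = 261800.

261800 seconds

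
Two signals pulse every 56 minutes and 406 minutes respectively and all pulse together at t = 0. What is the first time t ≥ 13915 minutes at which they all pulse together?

14616 minutes

Joint pulses occur at multiples of LCM(56, 406).
56 = 2^3 × 7
406 = 2 × 7 × 29
LCM(56, 406) = 2^3 × 7 × 29 = 1624.
Smallest multiple of 1624 that is ≥ 13915: ⌈13915/1624⌉ × 1624 = 9 × 1624 = 14616.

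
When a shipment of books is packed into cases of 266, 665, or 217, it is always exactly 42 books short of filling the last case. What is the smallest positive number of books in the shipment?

Being 42 short of a full case of size k means N ≡ −42 (mod k), i.e. N + 42 is a multiple of each size.
266 = 2 × 7 × 19
665 = 5 × 7 × 19
217 = 7 × 31
LCM(266, 665, 217) = 2 × 5 × 7 × 19 × 31 = 41230.
Smallest positive N is 41230 − 42 = 41188.

41188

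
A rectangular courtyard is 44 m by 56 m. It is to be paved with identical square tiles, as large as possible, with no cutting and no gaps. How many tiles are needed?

Tile side = gcd(44, 56).
44 = 2^2 × 11
56 = 2^3 × 7
gcd(44, 56) = 2^2 = 4.
Tiles: (44/4) × (56/4) = 11 × 14 = 154.

154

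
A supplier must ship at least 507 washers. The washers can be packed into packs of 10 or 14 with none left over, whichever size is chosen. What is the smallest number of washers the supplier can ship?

560

The number of washers must be a common multiple of 10 and 14, so a multiple of their LCM.
10 = 2 × 5
14 = 2 × 7
LCM(10, 14) = 2 × 5 × 7 = 70.
Smallest multiple of 70 that is ≥ 507: ⌈507/70⌉ × 70 = 8 × 70 = 560.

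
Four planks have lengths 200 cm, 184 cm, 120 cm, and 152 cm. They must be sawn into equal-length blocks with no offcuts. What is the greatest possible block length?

8 cm

The block length must divide every plank, so the greatest is gcd(200, 184, 120, 152).
200 = 2^3 × 5^2
184 = 2^3 × 23
120 = 2^3 × 3 × 5
152 = 2^3 × 19
gcd(200, 184, 120, 152) = 2^3 = 8.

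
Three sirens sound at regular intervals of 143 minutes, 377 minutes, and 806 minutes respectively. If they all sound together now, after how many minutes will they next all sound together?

257114 minutes

We need the least common multiple of the intervals.
143 = 11 × 13
377 = 13 × 29
806 = 2 × 13 × 31
LCM(143, 377, 806) = 2 × 11 × 13 × 29 × 31 = 257114.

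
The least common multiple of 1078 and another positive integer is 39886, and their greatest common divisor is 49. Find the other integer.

gcd × lcm = product of the two integers, so the other integer is (49 × 39886) / 1078 = 1813.

1813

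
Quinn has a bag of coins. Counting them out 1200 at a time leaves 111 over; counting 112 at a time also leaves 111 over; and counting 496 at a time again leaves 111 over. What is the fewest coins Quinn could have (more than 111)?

260511

N − 111 must be a common multiple of 1200, 112, and 496.
1200 = 2^4 × 3 × 5^2
112 = 2^4 × 7
496 = 2^4 × 31
LCM(1200, 112, 496) = 2^4 × 3 × 5^2 × 7 × 31 = 260400.
Smallest N > 111 is LCM + 111 = 260400 + 111 = 260511.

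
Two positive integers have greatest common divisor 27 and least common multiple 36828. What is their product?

994356

For any two positive integers, gcd × lcm = product = 27 × 36828 = 994356.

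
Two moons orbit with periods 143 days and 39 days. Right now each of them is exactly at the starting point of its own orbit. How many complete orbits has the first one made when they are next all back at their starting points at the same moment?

The first common completion time is the LCM of the periods.
143 = 11 × 13
39 = 3 × 13
LCM(143, 39) = 3 × 11 × 13 = 429.
Orbits for period 143: 429 / 143 = 3.

3 orbits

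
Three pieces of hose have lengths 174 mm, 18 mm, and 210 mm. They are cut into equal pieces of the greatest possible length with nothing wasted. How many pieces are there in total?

67

Piece length = gcd(174, 18, 210).
174 = 2 × 3 × 29
18 = 2 × 3^2
210 = 2 × 3 × 5 × 7
gcd(174, 18, 210) = 2 × 3 = 6.
Total pieces = 174/6 + 18/6 + 210/6 = 29 + 3 + 35 = 67.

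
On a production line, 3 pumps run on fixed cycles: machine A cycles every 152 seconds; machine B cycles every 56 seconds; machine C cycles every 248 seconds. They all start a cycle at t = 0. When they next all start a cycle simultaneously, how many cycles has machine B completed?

They are all back at their starting positions together after one LCM of the periods.
152 = 2^3 × 19
56 = 2^3 × 7
248 = 2^3 × 31
LCM(152, 56, 248) = 2^3 × 7 × 19 × 31 = 32984.
Cycles for period 56: 32984 / 56 = 589.

589 cycles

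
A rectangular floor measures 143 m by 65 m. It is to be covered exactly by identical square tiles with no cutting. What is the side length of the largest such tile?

The tile side must divide both 143 and 65, so the largest is their gcd.
143 = 11 × 13
65 = 5 × 13
gcd(143, 65) = 13.

13 m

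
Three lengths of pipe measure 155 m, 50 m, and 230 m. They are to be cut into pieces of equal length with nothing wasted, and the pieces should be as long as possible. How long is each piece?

5 m

The greatest length dividing all of 155, 50, and 230 is their gcd.
155 = 5 × 31
50 = 2 × 5^2
230 = 2 × 5 × 23
gcd(155, 50, 230) = 5.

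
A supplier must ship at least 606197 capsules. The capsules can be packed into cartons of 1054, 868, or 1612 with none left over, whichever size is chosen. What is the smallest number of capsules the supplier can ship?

The number of capsules must be a common multiple of 1054, 868, and 1612, so a multiple of their LCM.
1054 = 2 × 17 × 31
868 = 2^2 × 7 × 31
1612 = 2^2 × 13 × 31
LCM(1054, 868, 1612) = 2^2 × 7 × 13 × 17 × 31 = 191828.
Smallest multiple of 191828 that is ≥ 606197: ⌈606197/191828⌉ × 191828 = 4 × 191828 = 767312.

767312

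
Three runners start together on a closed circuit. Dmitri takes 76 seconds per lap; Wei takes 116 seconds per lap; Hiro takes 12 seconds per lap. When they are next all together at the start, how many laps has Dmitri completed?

87 laps

The first common completion time is the LCM of the periods.
76 = 2^2 × 19
116 = 2^2 × 29
12 = 2^2 × 3
LCM(76, 116, 12) = 2^2 × 3 × 19 × 29 = 6612.
Laps for period 76: 6612 / 76 = 87.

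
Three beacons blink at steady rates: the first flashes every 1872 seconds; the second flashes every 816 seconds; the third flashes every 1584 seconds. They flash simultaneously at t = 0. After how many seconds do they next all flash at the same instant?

350064 seconds

We need the least common multiple of the intervals.
1872 = 2^4 × 3^2 × 13
816 = 2^4 × 3 × 17
1584 = 2^4 × 3^2 × 11
LCM(1872, 816, 1584) = 2^4 × 3^2 × 11 × 13 × 17 = 350064.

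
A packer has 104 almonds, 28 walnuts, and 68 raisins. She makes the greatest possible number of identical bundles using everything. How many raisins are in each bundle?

Number of bundles = gcd(104, 28, 68).
104 = 2^3 × 13
28 = 2^2 × 7
68 = 2^2 × 17
gcd(104, 28, 68) = 2^2 = 4.
raisins per bundle = 68 / 4 = 17.

17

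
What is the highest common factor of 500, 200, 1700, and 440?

20

500 = 2^2 × 5^3
200 = 2^3 × 5^2
1700 = 2^2 × 5^2 × 17
440 = 2^3 × 5 × 11
gcd(500, 200, 1700, 440) = 2^2 × 5 = 20.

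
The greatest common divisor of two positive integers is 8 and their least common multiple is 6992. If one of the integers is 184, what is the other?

For two integers, gcd × lcm = product, so the other is (8 × 6992) / 184 = 55936 / 184 = 304.

304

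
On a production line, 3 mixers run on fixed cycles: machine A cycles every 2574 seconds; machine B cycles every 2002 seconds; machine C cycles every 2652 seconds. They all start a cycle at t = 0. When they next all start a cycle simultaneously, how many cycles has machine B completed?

All finish a whole number of cycles simultaneously at t = LCM of the periods.
2574 = 2 × 3^2 × 11 × 13
2002 = 2 × 7 × 11 × 13
2652 = 2^2 × 3 × 13 × 17
LCM(2574, 2002, 2652) = 2^2 × 3^2 × 7 × 11 × 13 × 17 = 612612.
Cycles for period 2002: 612612 / 2002 = 306.

306 cycles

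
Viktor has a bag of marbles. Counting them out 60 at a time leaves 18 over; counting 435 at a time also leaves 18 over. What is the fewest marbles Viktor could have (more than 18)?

1758

N − 18 must be a common multiple of 60 and 435.
60 = 2^2 × 3 × 5
435 = 3 × 5 × 29
LCM(60, 435) = 2^2 × 3 × 5 × 29 = 1740.
Smallest N > 18 is LCM + 18 = 1740 + 18 = 1758.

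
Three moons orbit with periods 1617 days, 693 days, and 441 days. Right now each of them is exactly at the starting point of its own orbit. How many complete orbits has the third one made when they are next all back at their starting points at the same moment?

11 orbits

All finish a whole number of cycles simultaneously at t = LCM of the periods.
1617 = 3 × 7^2 × 11
693 = 3^2 × 7 × 11
441 = 3^2 × 7^2
LCM(1617, 693, 441) = 3^2 × 7^2 × 11 = 4851.
Orbits for period 441: 4851 / 441 = 11.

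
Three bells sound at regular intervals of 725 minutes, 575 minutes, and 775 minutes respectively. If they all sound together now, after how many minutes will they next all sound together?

516925 minutes

We need the least common multiple of the intervals.
725 = 5^2 × 29
575 = 5^2 × 23
775 = 5^2 × 31
LCM(725, 575, 775) = 5^2 × 23 × 29 × 31 = 516925.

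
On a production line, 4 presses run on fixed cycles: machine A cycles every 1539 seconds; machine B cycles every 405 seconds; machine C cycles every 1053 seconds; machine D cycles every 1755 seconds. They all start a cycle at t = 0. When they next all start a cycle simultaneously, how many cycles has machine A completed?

65 cycles

They are all back at their starting positions together after one LCM of the periods.
1539 = 3^4 × 19
405 = 3^4 × 5
1053 = 3^4 × 13
1755 = 3^3 × 5 × 13
LCM(1539, 405, 1053, 1755) = 3^4 × 5 × 13 × 19 = 100035.
Cycles for period 1539: 100035 / 1539 = 65.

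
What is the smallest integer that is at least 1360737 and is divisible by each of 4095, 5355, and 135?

The integer must be a common multiple of 4095, 5355, and 135, so a multiple of their LCM.
4095 = 3^2 × 5 × 7 × 13
5355 = 3^2 × 5 × 7 × 17
135 = 3^3 × 5
LCM(4095, 5355, 135) = 3^3 × 5 × 7 × 13 × 17 = 208845.
Smallest multiple of 208845 that is ≥ 1360737: ⌈1360737/208845⌉ × 208845 = 7 × 208845 = 1461915.

1461915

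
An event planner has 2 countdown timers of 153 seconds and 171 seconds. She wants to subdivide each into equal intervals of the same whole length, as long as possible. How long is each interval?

9 seconds

By the Euclidean algorithm:
171 = 1 × 153 + 18
153 = 8 × 18 + 9
18 = 2 × 9 + 0
gcd(153, 171) = 9.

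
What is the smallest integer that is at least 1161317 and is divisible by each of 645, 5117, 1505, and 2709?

1381590

The integer must be a common multiple of 645, 5117, 1505, and 2709, so a multiple of their LCM.
645 = 3 × 5 × 43
5117 = 7 × 17 × 43
1505 = 5 × 7 × 43
2709 = 3^2 × 7 × 43
LCM(645, 5117, 1505, 2709) = 3^2 × 5 × 7 × 17 × 43 = 230265.
Smallest multiple of 230265 that is ≥ 1161317: ⌈1161317/230265⌉ × 230265 = 6 × 230265 = 1381590.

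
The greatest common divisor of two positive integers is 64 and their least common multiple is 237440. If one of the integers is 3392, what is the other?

For two integers, gcd × lcm = product, so the other is (64 × 237440) / 3392 = 15196160 / 3392 = 4480.

4480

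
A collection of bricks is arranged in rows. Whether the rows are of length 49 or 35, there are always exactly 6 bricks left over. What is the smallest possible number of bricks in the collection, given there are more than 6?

251

N − 6 must be a common multiple of 49 and 35.
49 = 7^2
35 = 5 × 7
LCM(49, 35) = 5 × 7^2 = 245.
Smallest N > 6 is LCM + 6 = 245 + 6 = 251.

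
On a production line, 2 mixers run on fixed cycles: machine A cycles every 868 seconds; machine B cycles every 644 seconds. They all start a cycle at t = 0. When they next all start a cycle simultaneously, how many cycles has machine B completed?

31 cycles

They are all back at their starting positions together after one LCM of the periods.
868 = 2^2 × 7 × 31
644 = 2^2 × 7 × 23
LCM(868, 644) = 2^2 × 7 × 23 × 31 = 19964.
Cycles for period 644: 19964 / 644 = 31.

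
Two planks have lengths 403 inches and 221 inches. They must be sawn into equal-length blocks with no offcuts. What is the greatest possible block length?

By the Euclidean algorithm:
403 = 1 × 221 + 182
221 = 1 × 182 + 39
182 = 4 × 39 + 26
39 = 1 × 26 + 13
26 = 2 × 13 + 0
gcd(403, 221) = 13.

13 inches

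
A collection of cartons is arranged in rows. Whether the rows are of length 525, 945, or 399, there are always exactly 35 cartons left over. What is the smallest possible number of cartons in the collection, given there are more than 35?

N − 35 must be a common multiple of 525, 945, and 399.
525 = 3 × 5^2 × 7
945 = 3^3 × 5 × 7
399 = 3 × 7 × 19
LCM(525, 945, 399) = 3^3 × 5^2 × 7 × 19 = 89775.
Smallest N > 35 is LCM + 35 = 89775 + 35 = 89810.

89810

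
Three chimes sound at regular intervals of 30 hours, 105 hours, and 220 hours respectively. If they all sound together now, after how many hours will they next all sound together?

4620 hours

We need the least common multiple of the intervals.
30 = 2 × 3 × 5
105 = 3 × 5 × 7
220 = 2^2 × 5 × 11
LCM(30, 105, 220) = 2^2 × 3 × 5 × 7 × 11 = 4620.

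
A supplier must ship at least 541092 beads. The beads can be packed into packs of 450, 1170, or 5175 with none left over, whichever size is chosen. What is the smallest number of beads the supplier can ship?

The number of beads must be a common multiple of 450, 1170, and 5175, so a multiple of their LCM.
450 = 2 × 3^2 × 5^2
1170 = 2 × 3^2 × 5 × 13
5175 = 3^2 × 5^2 × 23
LCM(450, 1170, 5175) = 2 × 3^2 × 5^2 × 13 × 23 = 134550.
Smallest multiple of 134550 that is ≥ 541092: ⌈541092/134550⌉ × 134550 = 5 × 134550 = 672750.

672750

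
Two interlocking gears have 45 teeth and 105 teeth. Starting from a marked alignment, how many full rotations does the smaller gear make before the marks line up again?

They are all back at their starting positions together after one LCM of the periods.
45 = 3^2 × 5
105 = 3 × 5 × 7
LCM(45, 105) = 3^2 × 5 × 7 = 315.
Rotations for period 45: 315 / 45 = 7.

7 rotations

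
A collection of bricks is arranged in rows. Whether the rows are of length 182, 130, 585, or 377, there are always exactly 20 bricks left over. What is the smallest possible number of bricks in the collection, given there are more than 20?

237530

N − 20 must be a common multiple of 182, 130, 585, and 377.
182 = 2 × 7 × 13
130 = 2 × 5 × 13
585 = 3^2 × 5 × 13
377 = 13 × 29
LCM(182, 130, 585, 377) = 2 × 3^2 × 5 × 7 × 13 × 29 = 237510.
Smallest N > 20 is LCM + 20 = 237510 + 20 = 237530.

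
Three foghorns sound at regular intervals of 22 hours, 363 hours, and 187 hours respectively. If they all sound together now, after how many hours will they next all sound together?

They coincide at every common multiple of the periods; the first is the LCM.
22 = 2 × 11
363 = 3 × 11^2
187 = 11 × 17
LCM(22, 363, 187) = 2 × 3 × 11^2 × 17 = 12342.

12342 hours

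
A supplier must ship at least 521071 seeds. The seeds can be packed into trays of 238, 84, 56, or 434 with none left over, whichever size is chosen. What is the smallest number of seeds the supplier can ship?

The number of seeds must be a common multiple of 238, 84, 56, and 434, so a multiple of their LCM.
238 = 2 × 7 × 17
84 = 2^2 × 3 × 7
56 = 2^3 × 7
434 = 2 × 7 × 31
LCM(238, 84, 56, 434) = 2^3 × 3 × 7 × 17 × 31 = 88536.
Smallest multiple of 88536 that is ≥ 521071: ⌈521071/88536⌉ × 88536 = 6 × 88536 = 531216.

531216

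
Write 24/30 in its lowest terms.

4/5

24 = 2^3 × 3
30 = 2 × 3 × 5
gcd(24, 30) = 2 × 3 = 6.
Divide numerator and denominator by 6: 24/30 = 4/5.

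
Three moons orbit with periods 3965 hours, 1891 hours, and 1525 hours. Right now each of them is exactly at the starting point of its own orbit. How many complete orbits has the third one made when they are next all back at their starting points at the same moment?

The first common completion time is the LCM of the periods.
3965 = 5 × 13 × 61
1891 = 31 × 61
1525 = 5^2 × 61
LCM(3965, 1891, 1525) = 5^2 × 13 × 31 × 61 = 614575.
Orbits for period 1525: 614575 / 1525 = 403.

403 orbits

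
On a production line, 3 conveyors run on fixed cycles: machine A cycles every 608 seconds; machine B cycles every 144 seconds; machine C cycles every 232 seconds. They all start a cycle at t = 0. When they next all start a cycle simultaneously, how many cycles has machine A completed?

All finish a whole number of cycles simultaneously at t = LCM of the periods.
608 = 2^5 × 19
144 = 2^4 × 3^2
232 = 2^3 × 29
LCM(608, 144, 232) = 2^5 × 3^2 × 19 × 29 = 158688.
Cycles for period 608: 158688 / 608 = 261.

261 cycles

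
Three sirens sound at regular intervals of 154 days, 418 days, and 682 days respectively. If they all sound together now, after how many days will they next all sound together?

90706 days

They coincide at every common multiple of the periods; the first is the LCM.
154 = 2 × 7 × 11
418 = 2 × 11 × 19
682 = 2 × 11 × 31
LCM(154, 418, 682) = 2 × 7 × 11 × 19 × 31 = 90706.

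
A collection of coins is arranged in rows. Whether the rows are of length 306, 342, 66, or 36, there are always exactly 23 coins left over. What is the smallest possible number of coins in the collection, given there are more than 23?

N − 23 must be a common multiple of 306, 342, 66, and 36.
306 = 2 × 3^2 × 17
342 = 2 × 3^2 × 19
66 = 2 × 3 × 11
36 = 2^2 × 3^2
LCM(306, 342, 66, 36) = 2^2 × 3^2 × 11 × 17 × 19 = 127908.
Smallest N > 23 is LCM + 23 = 127908 + 23 = 127931.

127931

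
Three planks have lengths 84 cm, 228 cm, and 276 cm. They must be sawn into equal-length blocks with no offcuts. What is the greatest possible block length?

This is the greatest common divisor of 84, 228, and 276.
84 = 2^2 × 3 × 7
228 = 2^2 × 3 × 19
276 = 2^2 × 3 × 23
gcd(84, 228, 276) = 2^2 × 3 = 12.

12 cm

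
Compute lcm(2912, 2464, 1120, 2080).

160160

2912 = 2^5 × 7 × 13
2464 = 2^5 × 7 × 11
1120 = 2^5 × 5 × 7
2080 = 2^5 × 5 × 13
LCM(2912, 2464, 1120, 2080) = 2^5 × 5 × 7 × 11 × 13 = 160160.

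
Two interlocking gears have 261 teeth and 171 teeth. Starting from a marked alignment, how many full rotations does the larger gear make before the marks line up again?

19 rotations

The first common completion time is the LCM of the periods.
261 = 3^2 × 29
171 = 3^2 × 19
LCM(261, 171) = 3^2 × 19 × 29 = 4959.
Rotations for period 261: 4959 / 261 = 19.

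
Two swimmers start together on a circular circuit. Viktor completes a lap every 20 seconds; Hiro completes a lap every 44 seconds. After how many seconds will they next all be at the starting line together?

220 seconds

The first simultaneous occurrence is after LCM of the individual periods.
20 = 2^2 × 5
44 = 2^2 × 11
LCM(20, 44) = 2^2 × 5 × 11 = 220.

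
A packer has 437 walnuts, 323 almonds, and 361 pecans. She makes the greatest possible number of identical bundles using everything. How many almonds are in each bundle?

17

Number of bundles = gcd(437, 323, 361).
437 = 19 × 23
323 = 17 × 19
361 = 19^2
gcd(437, 323, 361) = 19.
almonds per bundle = 323 / 19 = 17.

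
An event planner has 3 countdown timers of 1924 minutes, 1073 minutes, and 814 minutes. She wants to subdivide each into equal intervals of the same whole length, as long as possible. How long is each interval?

The interval must divide each timer length; the longest such is the gcd.
1924 = 2^2 × 13 × 37
1073 = 29 × 37
814 = 2 × 11 × 37
gcd(1924, 1073, 814) = 37.

37 minutes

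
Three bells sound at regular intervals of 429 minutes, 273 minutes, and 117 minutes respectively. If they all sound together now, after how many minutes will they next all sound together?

9009 minutes

The first simultaneous occurrence is after LCM of the individual periods.
429 = 3 × 11 × 13
273 = 3 × 7 × 13
117 = 3^2 × 13
LCM(429, 273, 117) = 3^2 × 7 × 11 × 13 = 9009.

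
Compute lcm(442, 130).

2210

442 = 2 × 13 × 17
130 = 2 × 5 × 13
LCM(442, 130) = 2 × 5 × 13 × 17 = 2210.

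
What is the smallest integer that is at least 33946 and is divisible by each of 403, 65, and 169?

52390

The integer must be a common multiple of 403, 65, and 169, so a multiple of their LCM.
403 = 13 × 31
65 = 5 × 13
169 = 13^2
LCM(403, 65, 169) = 5 × 13^2 × 31 = 26195.
Smallest multiple of 26195 that is ≥ 33946: ⌈33946/26195⌉ × 26195 = 2 × 26195 = 52390.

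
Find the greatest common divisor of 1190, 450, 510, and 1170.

1190 = 2 × 5 × 7 × 17
450 = 2 × 3^2 × 5^2
510 = 2 × 3 × 5 × 17
1170 = 2 × 3^2 × 5 × 13
gcd(1190, 450, 510, 1170) = 2 × 5 = 10.

10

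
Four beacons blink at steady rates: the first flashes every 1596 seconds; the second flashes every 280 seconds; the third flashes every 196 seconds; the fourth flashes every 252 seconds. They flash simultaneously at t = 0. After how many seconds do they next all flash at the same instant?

We need the least common multiple of the intervals.
1596 = 2^2 × 3 × 7 × 19
280 = 2^3 × 5 × 7
196 = 2^2 × 7^2
252 = 2^2 × 3^2 × 7
LCM(1596, 280, 196, 252) = 2^3 × 3^2 × 5 × 7^2 × 19 = 335160.

335160 seconds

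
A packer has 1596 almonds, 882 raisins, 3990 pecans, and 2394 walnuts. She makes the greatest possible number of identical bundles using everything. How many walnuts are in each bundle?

Number of bundles = gcd(1596, 882, 3990, 2394).
1596 = 2^2 × 3 × 7 × 19
882 = 2 × 3^2 × 7^2
3990 = 2 × 3 × 5 × 7 × 19
2394 = 2 × 3^2 × 7 × 19
gcd(1596, 882, 3990, 2394) = 2 × 3 × 7 = 42.
walnuts per bundle = 2394 / 42 = 57.

57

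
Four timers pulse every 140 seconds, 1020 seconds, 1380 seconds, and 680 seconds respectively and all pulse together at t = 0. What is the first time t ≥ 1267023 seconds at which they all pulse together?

1313760 seconds

Joint pulses occur at multiples of LCM(140, 1020, 1380, 680).
140 = 2^2 × 5 × 7
1020 = 2^2 × 3 × 5 × 17
1380 = 2^2 × 3 × 5 × 23
680 = 2^3 × 5 × 17
LCM(140, 1020, 1380, 680) = 2^3 × 3 × 5 × 7 × 17 × 23 = 328440.
Smallest multiple of 328440 that is ≥ 1267023: ⌈1267023/328440⌉ × 328440 = 4 × 328440 = 1313760.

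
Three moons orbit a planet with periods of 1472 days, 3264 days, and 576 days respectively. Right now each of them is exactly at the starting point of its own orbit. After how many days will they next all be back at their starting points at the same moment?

225216 days

The first simultaneous occurrence is after LCM of the individual periods.
1472 = 2^6 × 23
3264 = 2^6 × 3 × 17
576 = 2^6 × 3^2
LCM(1472, 3264, 576) = 2^6 × 3^2 × 17 × 23 = 225216.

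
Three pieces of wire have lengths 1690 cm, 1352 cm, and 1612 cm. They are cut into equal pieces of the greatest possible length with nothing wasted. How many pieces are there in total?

Piece length = gcd(1690, 1352, 1612).
1690 = 2 × 5 × 13^2
1352 = 2^3 × 13^2
1612 = 2^2 × 13 × 31
gcd(1690, 1352, 1612) = 2 × 13 = 26.
Total pieces = 1690/26 + 1352/26 + 1612/26 = 65 + 52 + 62 = 179.

179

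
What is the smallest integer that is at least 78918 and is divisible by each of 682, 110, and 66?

The integer must be a common multiple of 682, 110, and 66, so a multiple of their LCM.
682 = 2 × 11 × 31
110 = 2 × 5 × 11
66 = 2 × 3 × 11
LCM(682, 110, 66) = 2 × 3 × 5 × 11 × 31 = 10230.
Smallest multiple of 10230 that is ≥ 78918: ⌈78918/10230⌉ × 10230 = 8 × 10230 = 81840.

81840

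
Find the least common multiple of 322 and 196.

322 = 2 × 7 × 23
196 = 2^2 × 7^2
LCM(322, 196) = 2^2 × 7^2 × 23 = 4508.

4508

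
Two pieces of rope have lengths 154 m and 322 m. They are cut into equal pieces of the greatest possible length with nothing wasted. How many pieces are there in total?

34

Piece length = gcd(154, 322).
154 = 2 × 7 × 11
322 = 2 × 7 × 23
gcd(154, 322) = 2 × 7 = 14.
Total pieces = 154/14 + 322/14 = 11 + 23 = 34.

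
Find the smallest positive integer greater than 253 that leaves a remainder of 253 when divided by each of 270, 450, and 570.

25903

N − 253 must be a common multiple of 270, 450, and 570.
270 = 2 × 3^3 × 5
450 = 2 × 3^2 × 5^2
570 = 2 × 3 × 5 × 19
LCM(270, 450, 570) = 2 × 3^3 × 5^2 × 19 = 25650.
Smallest N > 253 is LCM + 253 = 25650 + 253 = 25903.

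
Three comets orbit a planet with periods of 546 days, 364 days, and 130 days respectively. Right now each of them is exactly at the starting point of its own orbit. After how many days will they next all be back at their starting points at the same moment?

We need the least common multiple of the intervals.
546 = 2 × 3 × 7 × 13
364 = 2^2 × 7 × 13
130 = 2 × 5 × 13
LCM(546, 364, 130) = 2^2 × 3 × 5 × 7 × 13 = 5460.

5460 days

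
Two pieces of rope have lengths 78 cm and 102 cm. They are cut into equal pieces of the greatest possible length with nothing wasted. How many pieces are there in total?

Piece length = gcd(78, 102).
78 = 2 × 3 × 13
102 = 2 × 3 × 17
gcd(78, 102) = 2 × 3 = 6.
Total pieces = 78/6 + 102/6 = 13 + 17 = 30.

30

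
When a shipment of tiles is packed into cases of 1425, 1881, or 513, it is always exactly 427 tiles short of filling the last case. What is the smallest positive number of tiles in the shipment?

Being 427 short of a full case of size k means N ≡ −427 (mod k), i.e. N + 427 is a multiple of each size.
1425 = 3 × 5^2 × 19
1881 = 3^2 × 11 × 19
513 = 3^3 × 19
LCM(1425, 1881, 513) = 3^3 × 5^2 × 11 × 19 = 141075.
Smallest positive N is 141075 − 427 = 140648.

140648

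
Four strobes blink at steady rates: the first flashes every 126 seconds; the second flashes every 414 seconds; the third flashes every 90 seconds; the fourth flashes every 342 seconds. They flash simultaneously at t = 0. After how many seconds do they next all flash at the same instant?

The first simultaneous occurrence is after LCM of the individual periods.
126 = 2 × 3^2 × 7
414 = 2 × 3^2 × 23
90 = 2 × 3^2 × 5
342 = 2 × 3^2 × 19
LCM(126, 414, 90, 342) = 2 × 3^2 × 5 × 7 × 19 × 23 = 275310.

275310 seconds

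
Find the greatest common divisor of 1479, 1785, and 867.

51

1479 = 3 × 17 × 29
1785 = 3 × 5 × 7 × 17
867 = 3 × 17^2
gcd(1479, 1785, 867) = 3 × 17 = 51.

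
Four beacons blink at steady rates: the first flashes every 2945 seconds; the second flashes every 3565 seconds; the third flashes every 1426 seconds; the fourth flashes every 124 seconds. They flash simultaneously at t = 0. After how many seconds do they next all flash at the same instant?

270940 seconds

The first simultaneous occurrence is after LCM of the individual periods.
2945 = 5 × 19 × 31
3565 = 5 × 23 × 31
1426 = 2 × 23 × 31
124 = 2^2 × 31
LCM(2945, 3565, 1426, 124) = 2^2 × 5 × 19 × 23 × 31 = 270940.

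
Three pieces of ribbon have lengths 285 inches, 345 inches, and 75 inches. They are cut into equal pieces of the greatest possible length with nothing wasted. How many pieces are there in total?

Piece length = gcd(285, 345, 75).
285 = 3 × 5 × 19
345 = 3 × 5 × 23
75 = 3 × 5^2
gcd(285, 345, 75) = 3 × 5 = 15.
Total pieces = 285/15 + 345/15 + 75/15 = 19 + 23 + 5 = 47.

47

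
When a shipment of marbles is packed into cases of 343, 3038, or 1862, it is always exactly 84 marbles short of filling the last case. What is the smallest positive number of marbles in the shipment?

Being 84 short of a full case of size k means N ≡ −84 (mod k), i.e. N + 84 is a multiple of each size.
343 = 7^3
3038 = 2 × 7^2 × 31
1862 = 2 × 7^2 × 19
LCM(343, 3038, 1862) = 2 × 7^3 × 19 × 31 = 404054.
Smallest positive N is 404054 − 84 = 403970.

403970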